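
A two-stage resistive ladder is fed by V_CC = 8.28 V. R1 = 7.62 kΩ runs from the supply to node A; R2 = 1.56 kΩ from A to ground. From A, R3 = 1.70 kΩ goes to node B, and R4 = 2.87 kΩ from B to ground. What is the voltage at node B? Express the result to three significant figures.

V_B ≈ 0.689 V

The second stage (R3 + R4 = 4.570 kΩ) loads node A in parallel with R2.
R2 ‖ (R3+R4) = 1.163 kΩ.
First divider: V_A = V_CC · 1.163/(7.62 + 1.163) = 1.096 V.
V_B = V_A × 0.6280 = 0.6885 V.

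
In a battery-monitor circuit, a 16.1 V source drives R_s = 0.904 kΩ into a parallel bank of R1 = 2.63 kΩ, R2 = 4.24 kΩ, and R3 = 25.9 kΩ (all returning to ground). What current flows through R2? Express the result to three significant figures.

Equivalent of the parallel group: R_p = 1.527 kΩ.
V_A = 16.1 × 1.527/2.431 = 10.11 V.
Branch current I = V_A/R2 = 10.11/4.24 = 2.385 mA.
(Check via current divider: I_total = 6.622 mA; share G_k/ΣG = 0.3602 → same result.)

I ≈ 2.39 mA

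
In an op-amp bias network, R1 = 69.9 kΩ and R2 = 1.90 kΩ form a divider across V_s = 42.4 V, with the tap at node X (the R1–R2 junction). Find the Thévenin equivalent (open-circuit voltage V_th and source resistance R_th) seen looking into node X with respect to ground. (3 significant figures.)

V_th ≈ 1.12 V, R_th ≈ 1.85 kΩ

V_th is the unloaded tap voltage: V_s · R2/(R1+R2) = 42.4 × 0.02646 = 1.122 V.
With V_s suppressed (replaced by a short), R_th = R1 ‖ R2 = (69.90 × 1.90)/(69.90 + 1.90) = 1.850 kΩ.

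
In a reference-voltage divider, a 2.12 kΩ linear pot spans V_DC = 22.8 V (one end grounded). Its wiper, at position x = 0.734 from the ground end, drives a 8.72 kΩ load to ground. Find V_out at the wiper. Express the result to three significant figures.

Split the track: R_lower = x·R_p = 1.556 kΩ, R_upper = (1−x)·R_p = 0.5639 kΩ.
R_L loads the lower segment: effective lower R = 1.320 kΩ.
V_out = 22.8 × 1.320/(0.5639 + 1.320) = 15.98 V.

V_out ≈ 16.0 V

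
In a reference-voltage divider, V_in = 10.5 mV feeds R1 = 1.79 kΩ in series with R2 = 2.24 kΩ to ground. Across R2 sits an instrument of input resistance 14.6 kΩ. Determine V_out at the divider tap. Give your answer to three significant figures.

R2 ‖ R_L = (2.24 × 14.6)/(2.24 + 14.6) = 1.942 kΩ.
Now apply the divider: V_out = 10.5 × 0.5204 = 5.464 mV.

V_out ≈ 5.46 mV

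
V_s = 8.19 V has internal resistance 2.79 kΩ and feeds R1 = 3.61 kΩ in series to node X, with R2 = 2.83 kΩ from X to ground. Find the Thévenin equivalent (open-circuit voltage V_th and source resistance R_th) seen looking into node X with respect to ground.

V_th ≈ 2.51 V, R_th ≈ 1.96 kΩ

R1' = 2.79 + 3.61 = 6.400 kΩ (source resistance + R1).
With X open, the divider is unloaded: V_th = 8.19 × 2.83/9.230 = 2.511 V.
With V_s suppressed (replaced by a short), R_th = R1' ‖ R2 = (6.400 × 2.83)/(6.400 + 2.83) = 1.962 kΩ.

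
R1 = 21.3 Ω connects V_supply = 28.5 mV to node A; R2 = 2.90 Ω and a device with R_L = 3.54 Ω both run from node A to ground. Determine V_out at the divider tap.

V_out ≈ 1.98 mV

The load sits in parallel with R2, giving an effective lower resistance R2' = R2·R_L/(R2+R_L) = 1.594 Ω.
Then V_out = V_supply · R2'/(R1 + R2') = 28.5 × 1.594/22.89 = 1.984 mV.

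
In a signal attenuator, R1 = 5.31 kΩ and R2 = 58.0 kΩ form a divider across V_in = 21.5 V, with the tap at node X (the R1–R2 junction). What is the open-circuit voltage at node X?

V_th ≈ 19.7 V

Open-circuit (no load on X): V_th = V_in · R2/(R1 + R2) = 21.5 × 58.0/(5.310 + 58.0) = 19.70 V.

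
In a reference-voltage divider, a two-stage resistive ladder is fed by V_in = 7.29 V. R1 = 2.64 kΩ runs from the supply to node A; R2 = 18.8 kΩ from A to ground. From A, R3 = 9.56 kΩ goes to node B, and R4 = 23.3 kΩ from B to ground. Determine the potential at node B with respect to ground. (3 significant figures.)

The second stage (R3 + R4 = 32.86 kΩ) loads node A in parallel with R2.
R2 ‖ (R3+R4) = 11.96 kΩ.
V_A = 7.29 × 11.96/(2.64 + 11.96) = 5.972 V.
Stage 2 is unloaded, so V_B = V_A · R4/(R3+R4) = 5.972 × 23.3/32.86 = 4.234 V.

V_B ≈ 4.23 V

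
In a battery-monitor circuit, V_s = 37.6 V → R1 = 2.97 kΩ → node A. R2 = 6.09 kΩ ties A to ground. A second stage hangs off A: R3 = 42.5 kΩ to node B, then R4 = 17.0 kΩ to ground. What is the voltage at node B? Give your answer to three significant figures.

Looking into the second stage from A: R3 + R4 = 59.50 kΩ appears in parallel with R2.
R2 ‖ (R3+R4) = 5.525 kΩ.
So V_A = 37.6 × 0.6504 = 24.45 V.
Stage 2 is unloaded, so V_B = V_A · R4/(R3+R4) = 24.45 × 17.0/59.50 = 6.987 V.

V_B ≈ 6.99 V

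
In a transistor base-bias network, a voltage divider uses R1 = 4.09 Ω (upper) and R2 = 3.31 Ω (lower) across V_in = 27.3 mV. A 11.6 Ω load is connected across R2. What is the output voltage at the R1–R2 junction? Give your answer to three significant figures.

V_out ≈ 10.5 mV

R2 ‖ R_L = (3.31 × 11.6)/(3.31 + 11.6) = 2.575 Ω.
Now apply the divider: V_out = 27.3 × 0.3864 = 10.55 mV.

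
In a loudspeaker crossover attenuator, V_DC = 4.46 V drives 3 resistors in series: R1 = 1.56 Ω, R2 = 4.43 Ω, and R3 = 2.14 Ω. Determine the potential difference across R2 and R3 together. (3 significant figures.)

Series total: ΣR = 1.56 + 4.43 + 2.14 = 8.130 Ω.
R_{R2..R3} = 4.43 + 2.14 = 6.570 Ω.
V = V_DC · R/ΣR = 4.46 × 0.8081 = 3.604 V.

V ≈ 3.60 V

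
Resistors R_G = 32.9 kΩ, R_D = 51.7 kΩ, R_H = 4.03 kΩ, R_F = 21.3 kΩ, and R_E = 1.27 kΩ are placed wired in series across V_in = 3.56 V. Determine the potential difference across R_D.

V ≈ 1.66 V

Series total: ΣR = 32.9 + 51.7 + 4.03 + 21.3 + 1.27 = 111.2 kΩ.
By the voltage-divider rule, V = 3.56 × 51.70/111.2 = 1.655 V.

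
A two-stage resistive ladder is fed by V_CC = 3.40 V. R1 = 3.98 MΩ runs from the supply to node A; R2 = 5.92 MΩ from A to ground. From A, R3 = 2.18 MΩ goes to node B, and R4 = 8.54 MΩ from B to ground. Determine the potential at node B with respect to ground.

V_B ≈ 1.33 V

Looking into the second stage from A: R3 + R4 = 10.72 MΩ appears in parallel with R2.
R2 ‖ (R3+R4) = 3.814 MΩ.
V_A = 3.40 × 3.814/(3.98 + 3.814) = 1.664 V.
Then the unloaded second divider: V_B = V_A × R4/(R3+R4) = 1.664 × 0.7966 = 1.325 V.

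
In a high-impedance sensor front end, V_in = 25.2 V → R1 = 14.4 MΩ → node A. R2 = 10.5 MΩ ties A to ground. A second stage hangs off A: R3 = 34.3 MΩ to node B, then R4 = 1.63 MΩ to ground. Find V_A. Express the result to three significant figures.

Node A sees R2 in parallel with the series input of stage 2, R3 + R4 = 35.93 MΩ.
R2 ‖ (R3+R4) = 8.125 MΩ.
First divider: V_A = V_in · 8.125/(14.4 + 8.125) = 9.090 V.

V_A ≈ 9.09 V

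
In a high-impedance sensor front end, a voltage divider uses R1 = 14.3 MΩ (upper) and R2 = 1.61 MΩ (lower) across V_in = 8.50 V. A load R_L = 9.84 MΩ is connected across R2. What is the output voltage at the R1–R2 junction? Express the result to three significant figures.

First combine the lower leg with the load: R2 ‖ R_L = 1.384 MΩ.
Now apply the divider: V_out = 8.50 × 0.08822 = 0.7499 V.

V_out ≈ 0.750 V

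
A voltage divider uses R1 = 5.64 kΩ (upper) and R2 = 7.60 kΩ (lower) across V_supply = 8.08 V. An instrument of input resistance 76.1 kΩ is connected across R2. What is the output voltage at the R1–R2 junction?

First combine the lower leg with the load: R2 ‖ R_L = 6.910 kΩ.
Voltage divider with the loaded lower leg: V_out = 8.08 × 6.910/(5.64 + 6.910) = 8.08 × 0.5506 = 4.449 V.

V_out ≈ 4.45 V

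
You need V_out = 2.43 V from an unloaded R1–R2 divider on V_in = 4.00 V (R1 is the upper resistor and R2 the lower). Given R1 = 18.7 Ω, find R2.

The divider ratio is R2/(R1+R2) = 2.43/4.00 = 0.6075.
Rearranging, R2 = R1·k/(1−k) = 18.7 × 1.548 = 28.94 Ω.

R2 ≈ 28.9 Ω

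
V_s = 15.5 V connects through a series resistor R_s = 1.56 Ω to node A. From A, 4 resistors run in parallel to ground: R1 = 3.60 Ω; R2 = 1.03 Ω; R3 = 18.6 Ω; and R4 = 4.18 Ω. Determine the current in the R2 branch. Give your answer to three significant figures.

Combine the parallel branches: R_p = (1/3.60 + 1/1.03 + 1/18.6 + 1/4.18)⁻¹ = 0.6487 Ω.
V_A = 15.5 × 0.6487/2.209 = 4.552 V.
I(R2) = V_A / R2 = 4.552/1.03 = 4.420 A.
(Check via current divider: I_total = 7.018 A; share G_k/ΣG = 0.6298 → same result.)

I ≈ 4.42 A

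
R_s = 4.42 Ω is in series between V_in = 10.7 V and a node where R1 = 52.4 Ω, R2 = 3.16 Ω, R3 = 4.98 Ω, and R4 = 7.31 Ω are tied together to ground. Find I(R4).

Combine the parallel branches: R_p = (1/52.4 + 1/3.16 + 1/4.98 + 1/7.31)⁻¹ = 1.486 Ω.
V_A by voltage divider: V_A = 10.7 × 1.486/(4.42 + 1.486) = 2.692 V.
Branch current I = V_A/R4 = 2.692/7.31 = 0.3682 A.

I ≈ 0.368 A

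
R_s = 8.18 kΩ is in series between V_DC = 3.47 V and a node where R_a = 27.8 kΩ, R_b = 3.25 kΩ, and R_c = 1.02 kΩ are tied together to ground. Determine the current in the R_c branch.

I ≈ 0.288 mA

Parallel bank: R_p = 1/(1/27.8 + 1/3.25 + 1/1.02) = 0.7553 kΩ.
Node voltage V_A = V_DC · R_p/(R_s + R_p) = 3.47 × 0.08453 = 0.2933 V.
Branch current I = V_A/R_c = 0.2933/1.02 = 0.2876 mA.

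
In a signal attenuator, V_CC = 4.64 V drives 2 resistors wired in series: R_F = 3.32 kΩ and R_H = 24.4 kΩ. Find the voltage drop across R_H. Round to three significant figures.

V ≈ 4.08 V

ΣR = 3.32 + 24.4 = 27.72 kΩ.
By the voltage-divider rule, V = 4.64 × 24.40/27.72 = 4.084 V.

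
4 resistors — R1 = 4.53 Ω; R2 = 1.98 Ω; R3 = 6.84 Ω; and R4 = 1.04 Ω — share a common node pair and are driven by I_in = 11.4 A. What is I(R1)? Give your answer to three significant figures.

Conductances: ΣG = 1/4.53 + 1/1.98 + 1/6.84 + 1/1.04 = 1.834 (1/Ω).
R1 takes the fraction G_k/ΣG = 0.2208/1.834 = 0.1204, so I = 11.4 × 0.1204 = 1.373 A.

I ≈ 1.37 A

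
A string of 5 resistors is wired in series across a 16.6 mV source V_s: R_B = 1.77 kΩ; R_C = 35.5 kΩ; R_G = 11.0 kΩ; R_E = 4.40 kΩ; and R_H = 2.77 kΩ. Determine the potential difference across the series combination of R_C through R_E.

V ≈ 15.2 mV

ΣR = 1.77 + 35.5 + 11.0 + 4.40 + 2.77 = 55.44 kΩ.
R_{R_C..R_E} = 35.5 + 11.0 + 4.40 = 50.90 kΩ.
Voltage divider: V = V_s · (50.90 / 55.44) = 16.6 × 0.9181 = 15.24 mV.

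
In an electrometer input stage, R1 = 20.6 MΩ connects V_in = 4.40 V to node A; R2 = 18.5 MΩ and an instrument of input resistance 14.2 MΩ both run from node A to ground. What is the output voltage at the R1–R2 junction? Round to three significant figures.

First combine the lower leg with the load: R2 ‖ R_L = 8.034 MΩ.
Then V_out = V_in · R2'/(R1 + R2') = 4.40 × 8.034/28.63 = 1.234 V.

V_out ≈ 1.23 V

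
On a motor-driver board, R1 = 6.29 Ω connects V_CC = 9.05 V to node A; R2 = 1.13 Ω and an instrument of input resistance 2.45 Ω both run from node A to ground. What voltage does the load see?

The load sits in parallel with R2, giving an effective lower resistance R2' = R2·R_L/(R2+R_L) = 0.7733 Ω.
Now apply the divider: V_out = 9.05 × 0.1095 = 0.9908 V.

V_out ≈ 0.991 V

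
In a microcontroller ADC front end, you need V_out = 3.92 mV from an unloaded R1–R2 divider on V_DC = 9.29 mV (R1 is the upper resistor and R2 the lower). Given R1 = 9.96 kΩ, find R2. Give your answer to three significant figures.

Required fraction k = V_out/V_DC = 0.4220.
So R2 = R1 · V_out/(V_DC − V_out) = 9.96 × 3.92/(9.29 − 3.92) = 9.96 × 0.7300 = 7.271 kΩ.

R2 ≈ 7.27 kΩ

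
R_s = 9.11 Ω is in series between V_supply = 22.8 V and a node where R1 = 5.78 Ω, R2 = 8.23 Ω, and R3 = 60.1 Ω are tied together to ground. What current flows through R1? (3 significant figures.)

Equivalent of the parallel group: R_p = 3.214 Ω.
V_A = 22.8 × 3.214/12.32 = 5.946 V.
I(R1) = V_A / R1 = 5.946/5.78 = 1.029 A.

I ≈ 1.03 A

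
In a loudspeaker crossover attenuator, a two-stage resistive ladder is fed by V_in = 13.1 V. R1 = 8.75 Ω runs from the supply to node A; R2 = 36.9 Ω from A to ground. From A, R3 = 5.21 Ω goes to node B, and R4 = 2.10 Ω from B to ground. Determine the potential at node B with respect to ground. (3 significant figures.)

V_B ≈ 1.55 V

Node A sees R2 in parallel with the series input of stage 2, R3 + R4 = 7.310 Ω.
R2 ‖ (R3+R4) = 6.101 Ω.
So V_A = 13.1 × 0.4108 = 5.382 V.
Stage 2 is unloaded, so V_B = V_A · R4/(R3+R4) = 5.382 × 2.10/7.310 = 1.546 V.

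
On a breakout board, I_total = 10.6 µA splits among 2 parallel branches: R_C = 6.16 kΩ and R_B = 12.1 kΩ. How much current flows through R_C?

With just two branches, the current splits inversely with resistance.
I(R_C) = 10.6 × 12.1/(6.16 + 12.1) = 10.6 × 0.6627 = 7.024 µA.

I ≈ 7.02 µA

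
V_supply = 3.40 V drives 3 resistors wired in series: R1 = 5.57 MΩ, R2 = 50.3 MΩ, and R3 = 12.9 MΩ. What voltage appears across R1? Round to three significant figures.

V ≈ 0.275 V

Series total: ΣR = 5.57 + 50.3 + 12.9 = 68.77 MΩ.
V = V_supply · R/ΣR = 3.40 × 0.08099 = 0.2754 V.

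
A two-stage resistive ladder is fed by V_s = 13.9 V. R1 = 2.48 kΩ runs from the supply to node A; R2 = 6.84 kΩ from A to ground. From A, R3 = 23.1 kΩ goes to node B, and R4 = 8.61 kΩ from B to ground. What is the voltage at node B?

The second stage (R3 + R4 = 31.71 kΩ) loads node A in parallel with R2.
Effective lower resistance at A: R2 ‖ 31.71 = 5.626 kΩ.
So V_A = 13.9 × 0.6941 = 9.648 V.
Stage 2 is unloaded, so V_B = V_A · R4/(R3+R4) = 9.648 × 8.61/31.71 = 2.620 V.

V_B ≈ 2.62 V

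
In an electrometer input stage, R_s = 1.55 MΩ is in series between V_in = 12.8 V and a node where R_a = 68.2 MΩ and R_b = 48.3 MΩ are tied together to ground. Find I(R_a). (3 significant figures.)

I ≈ 0.178 µA

Equivalent of the parallel group: R_p = 28.28 MΩ.
V_A by voltage divider: V_A = 12.8 × 28.28/(1.55 + 28.28) = 12.13 V.
I(R_a) = V_A / R_a = 12.13/68.2 = 0.1779 µA.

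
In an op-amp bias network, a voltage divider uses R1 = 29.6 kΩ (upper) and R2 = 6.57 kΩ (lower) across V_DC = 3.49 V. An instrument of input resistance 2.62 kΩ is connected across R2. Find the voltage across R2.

First combine the lower leg with the load: R2 ‖ R_L = 1.873 kΩ.
Then V_out = V_DC · R2'/(R1 + R2') = 3.49 × 1.873/31.47 = 0.2077 V.
(Unloaded it would be 0.634 V; the load pulls it down.)

V_out ≈ 0.208 V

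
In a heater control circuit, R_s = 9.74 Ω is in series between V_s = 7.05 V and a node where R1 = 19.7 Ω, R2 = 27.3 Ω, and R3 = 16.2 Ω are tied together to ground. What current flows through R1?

Combine the parallel branches: R_p = (1/19.7 + 1/27.3 + 1/16.2)⁻¹ = 6.706 Ω.
V_A by voltage divider: V_A = 7.05 × 6.706/(9.74 + 6.706) = 2.875 V.
Branch current I = V_A/R1 = 2.875/19.7 = 0.1459 A.

I ≈ 0.146 A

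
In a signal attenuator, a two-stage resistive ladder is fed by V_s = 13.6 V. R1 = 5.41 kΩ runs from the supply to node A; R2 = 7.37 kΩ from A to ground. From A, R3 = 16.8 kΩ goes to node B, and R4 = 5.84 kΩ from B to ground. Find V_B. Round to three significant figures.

The second stage (R3 + R4 = 22.64 kΩ) loads node A in parallel with R2.
Effective lower resistance at A: R2 ‖ 22.64 = 5.560 kΩ.
V_A = 13.6 × 5.560/(5.41 + 5.560) = 6.893 V.
Then the unloaded second divider: V_B = V_A × R4/(R3+R4) = 6.893 × 0.2580 = 1.778 V.

V_B ≈ 1.78 V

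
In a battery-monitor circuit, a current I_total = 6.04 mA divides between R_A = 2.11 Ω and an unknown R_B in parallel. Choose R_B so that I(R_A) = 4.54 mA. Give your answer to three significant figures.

R_B ≈ 6.39 Ω

In a two-way split, I_A/I_total = R_B/(R_A + R_B).
With f = 0.7517, R_B = R_A · f/(1−f) = 2.11 × 3.027 = 6.386 Ω.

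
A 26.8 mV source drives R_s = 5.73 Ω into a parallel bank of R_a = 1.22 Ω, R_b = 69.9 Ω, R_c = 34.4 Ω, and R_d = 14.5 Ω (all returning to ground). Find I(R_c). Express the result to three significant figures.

I ≈ 0.123 mA

Parallel bank: R_p = 1/(1/1.22 + 1/69.9 + 1/34.4 + 1/14.5) = 1.073 Ω.
Node voltage V_A = V_CC · R_p/(R_s + R_p) = 26.8 × 0.1577 = 4.227 mV.
I(R_c) = V_A / R_c = 4.227/34.4 = 0.1229 mA.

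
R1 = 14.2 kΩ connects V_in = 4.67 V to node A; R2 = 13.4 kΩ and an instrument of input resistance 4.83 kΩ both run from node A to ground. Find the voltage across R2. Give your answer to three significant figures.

The load sits in parallel with R2, giving an effective lower resistance R2' = R2·R_L/(R2+R_L) = 3.550 kΩ.
Then V_out = V_in · R2'/(R1 + R2') = 4.67 × 3.550/17.75 = 0.9341 V.
(Unloaded it would be 2.27 V; the load pulls it down.)

V_out ≈ 0.934 V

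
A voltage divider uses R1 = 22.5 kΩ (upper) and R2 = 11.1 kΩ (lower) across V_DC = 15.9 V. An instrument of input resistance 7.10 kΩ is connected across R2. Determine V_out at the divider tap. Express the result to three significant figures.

R2 ‖ R_L = (11.1 × 7.10)/(11.1 + 7.10) = 4.330 kΩ.
Now apply the divider: V_out = 15.9 × 0.1614 = 2.566 V.

V_out ≈ 2.57 V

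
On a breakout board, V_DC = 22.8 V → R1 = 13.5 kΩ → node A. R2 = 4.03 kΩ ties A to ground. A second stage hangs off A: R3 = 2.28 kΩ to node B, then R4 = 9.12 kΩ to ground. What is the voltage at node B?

V_B ≈ 3.30 V

Node A sees R2 in parallel with the series input of stage 2, R3 + R4 = 11.40 kΩ.
R2 ‖ (R3+R4) = 2.977 kΩ.
So V_A = 22.8 × 0.1807 = 4.120 V.
Then the unloaded second divider: V_B = V_A × R4/(R3+R4) = 4.120 × 0.8000 = 3.296 V.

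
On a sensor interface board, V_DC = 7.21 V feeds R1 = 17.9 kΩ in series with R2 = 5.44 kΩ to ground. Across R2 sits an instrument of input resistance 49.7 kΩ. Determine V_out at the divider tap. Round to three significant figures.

First combine the lower leg with the load: R2 ‖ R_L = 4.903 kΩ.
Now apply the divider: V_out = 7.21 × 0.2150 = 1.550 V.
(Unloaded it would be 1.68 V; the load pulls it down.)

V_out ≈ 1.55 V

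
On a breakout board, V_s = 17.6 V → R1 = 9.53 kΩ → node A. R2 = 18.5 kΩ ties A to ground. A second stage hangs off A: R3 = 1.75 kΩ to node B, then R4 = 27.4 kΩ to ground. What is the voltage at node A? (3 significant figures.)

V_A ≈ 9.55 V

The second stage (R3 + R4 = 29.15 kΩ) loads node A in parallel with R2.
R2 ‖ (R3+R4) = 11.32 kΩ.
V_A = 17.6 × 11.32/(9.53 + 11.32) = 9.554 V.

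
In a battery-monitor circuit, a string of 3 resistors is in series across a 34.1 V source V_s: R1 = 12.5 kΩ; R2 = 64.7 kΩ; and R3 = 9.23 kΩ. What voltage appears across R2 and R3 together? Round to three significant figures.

V ≈ 29.2 V

ΣR = 12.5 + 64.7 + 9.23 = 86.43 kΩ.
R_{R2..R3} = 64.7 + 9.23 = 73.93 kΩ.
By the voltage-divider rule, V = 34.1 × 73.93/86.43 = 29.17 V.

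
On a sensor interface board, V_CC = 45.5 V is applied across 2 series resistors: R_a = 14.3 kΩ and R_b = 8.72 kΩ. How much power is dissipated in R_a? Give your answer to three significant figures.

Series current I = V_CC/ΣR = 45.5/23.02 = 1.977 mA.
P = I²R = 3.907 × 14.3 = 55.87 mW.

P ≈ 55.9 mW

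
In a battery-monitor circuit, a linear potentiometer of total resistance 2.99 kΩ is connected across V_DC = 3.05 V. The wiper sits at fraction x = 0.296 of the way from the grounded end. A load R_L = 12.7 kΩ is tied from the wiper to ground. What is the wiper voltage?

Split the track: R_lower = x·R_p = 0.8850 kΩ, R_upper = (1−x)·R_p = 2.105 kΩ.
R_L loads the lower segment: effective lower R = 0.8274 kΩ.
Loaded-divider output: V_out = 3.05 × 0.2822 = 0.8606 V.

V_out ≈ 0.861 V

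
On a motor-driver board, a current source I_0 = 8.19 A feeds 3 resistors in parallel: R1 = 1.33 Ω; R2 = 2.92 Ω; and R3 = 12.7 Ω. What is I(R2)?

I ≈ 2.39 A

Conductances: ΣG = 1/1.33 + 1/2.92 + 1/12.7 = 1.173 (1/Ω).
R2 takes the fraction G_k/ΣG = 0.3425/1.173 = 0.2919, so I = 8.19 × 0.2919 = 2.391 A.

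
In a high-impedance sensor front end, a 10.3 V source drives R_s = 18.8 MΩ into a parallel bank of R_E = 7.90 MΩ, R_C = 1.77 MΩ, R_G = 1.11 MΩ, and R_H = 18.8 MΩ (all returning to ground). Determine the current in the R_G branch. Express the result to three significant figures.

I ≈ 0.291 µA

Equivalent of the parallel group: R_p = 0.6077 MΩ.
V_A = 10.3 × 0.6077/19.41 = 0.3225 V.
I(R_G) = V_A / R_G = 0.3225/1.11 = 0.2905 µA.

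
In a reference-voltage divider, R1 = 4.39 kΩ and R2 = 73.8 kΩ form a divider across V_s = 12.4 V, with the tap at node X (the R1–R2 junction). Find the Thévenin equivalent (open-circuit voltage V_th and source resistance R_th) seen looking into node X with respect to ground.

V_th is the unloaded tap voltage: V_s · R2/(R1+R2) = 12.4 × 0.9439 = 11.70 V.
Looking into X with the source shorted: R_th = R1·R2/(R1+R2) = 4.390 × 73.8/78.19 = 4.144 kΩ.

V_th ≈ 11.7 V, R_th ≈ 4.14 kΩ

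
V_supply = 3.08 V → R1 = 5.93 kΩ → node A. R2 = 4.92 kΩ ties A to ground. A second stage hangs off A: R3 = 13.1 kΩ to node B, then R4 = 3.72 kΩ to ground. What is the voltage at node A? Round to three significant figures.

Node A sees R2 in parallel with the series input of stage 2, R3 + R4 = 16.82 kΩ.
R2 ‖ (R3+R4) = 3.807 kΩ.
So V_A = 3.08 × 0.3910 = 1.204 V.

V_A ≈ 1.20 V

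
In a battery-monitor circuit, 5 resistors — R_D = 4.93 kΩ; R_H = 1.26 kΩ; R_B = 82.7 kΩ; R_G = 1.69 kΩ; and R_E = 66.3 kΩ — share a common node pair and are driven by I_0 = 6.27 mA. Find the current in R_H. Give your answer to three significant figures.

Conductances: ΣG = 1/4.93 + 1/1.26 + 1/82.7 + 1/1.69 + 1/66.3 = 1.615 (1/kΩ).
Current divider: I(R_H) = I_0 · G_k/ΣG = 6.27 × (0.7937/1.615) = 6.27 × 0.4913 = 3.081 mA.

I ≈ 3.08 mA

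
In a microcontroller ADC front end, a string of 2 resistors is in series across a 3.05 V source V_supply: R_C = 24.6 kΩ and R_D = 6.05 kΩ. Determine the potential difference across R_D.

Total series resistance ΣR = 24.6 + 6.05 = 30.65 kΩ.
V = V_supply · R/ΣR = 3.05 × 0.1974 = 0.6020 V.

V ≈ 0.602 V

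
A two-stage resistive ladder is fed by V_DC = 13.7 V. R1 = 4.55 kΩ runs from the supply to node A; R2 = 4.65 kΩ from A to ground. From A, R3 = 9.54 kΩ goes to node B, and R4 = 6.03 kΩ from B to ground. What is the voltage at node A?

V_A ≈ 6.03 V

Node A sees R2 in parallel with the series input of stage 2, R3 + R4 = 15.57 kΩ.
Effective lower resistance at A: R2 ‖ 15.57 = 3.581 kΩ.
First divider: V_A = V_DC · 3.581/(4.55 + 3.581) = 6.033 V.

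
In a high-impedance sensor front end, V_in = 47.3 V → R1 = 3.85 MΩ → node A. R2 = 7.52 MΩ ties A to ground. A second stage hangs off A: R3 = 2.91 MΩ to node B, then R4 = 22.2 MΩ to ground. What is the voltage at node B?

V_B ≈ 25.1 V

Node A sees R2 in parallel with the series input of stage 2, R3 + R4 = 25.11 MΩ.
R2 ‖ (R3+R4) = 5.787 MΩ.
So V_A = 47.3 × 0.6005 = 28.40 V.
Then the unloaded second divider: V_B = V_A × R4/(R3+R4) = 28.40 × 0.8841 = 25.11 V.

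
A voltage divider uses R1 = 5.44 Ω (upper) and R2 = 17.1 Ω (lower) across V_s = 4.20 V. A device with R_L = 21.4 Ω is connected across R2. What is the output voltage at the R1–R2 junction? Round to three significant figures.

R2 ‖ R_L = (17.1 × 21.4)/(17.1 + 21.4) = 9.505 Ω.
Now apply the divider: V_out = 4.20 × 0.6360 = 2.671 V.
(Unloaded it would be 3.19 V; the load pulls it down.)

V_out ≈ 2.67 V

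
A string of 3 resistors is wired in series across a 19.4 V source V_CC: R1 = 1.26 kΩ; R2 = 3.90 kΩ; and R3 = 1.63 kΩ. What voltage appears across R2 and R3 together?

Total series resistance ΣR = 1.26 + 3.90 + 1.63 = 6.790 kΩ.
R_{R2..R3} = 3.90 + 1.63 = 5.530 kΩ.
Voltage divider: V = V_CC · (5.530 / 6.790) = 19.4 × 0.8144 = 15.80 V.

V ≈ 15.8 V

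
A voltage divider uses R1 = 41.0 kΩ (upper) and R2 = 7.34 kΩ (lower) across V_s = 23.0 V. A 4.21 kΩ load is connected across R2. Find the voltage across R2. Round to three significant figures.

The load sits in parallel with R2, giving an effective lower resistance R2' = R2·R_L/(R2+R_L) = 2.675 kΩ.
Voltage divider with the loaded lower leg: V_out = 23.0 × 2.675/(41.0 + 2.675) = 23.0 × 0.06126 = 1.409 V.
(Unloaded it would be 3.49 V; the load pulls it down.)

V_out ≈ 1.41 V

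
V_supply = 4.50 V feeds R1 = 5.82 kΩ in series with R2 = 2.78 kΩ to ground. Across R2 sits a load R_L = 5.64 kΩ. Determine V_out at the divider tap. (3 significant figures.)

The load sits in parallel with R2, giving an effective lower resistance R2' = R2·R_L/(R2+R_L) = 1.862 kΩ.
Then V_out = V_supply · R2'/(R1 + R2') = 4.50 × 1.862/7.682 = 1.091 V.

V_out ≈ 1.09 V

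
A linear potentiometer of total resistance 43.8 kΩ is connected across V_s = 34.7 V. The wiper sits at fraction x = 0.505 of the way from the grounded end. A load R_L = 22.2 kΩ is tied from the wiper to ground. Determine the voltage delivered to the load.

V_out ≈ 11.7 V

The pot divides into 21.68 kΩ above the wiper and 22.12 kΩ below.
R_L loads the lower segment: effective lower R = 11.08 kΩ.
Then V_out = V_s · 11.08/(21.68 + 11.08) = 11.74 V.
(Unloaded: V_out = x·V_s = 17.5 V.)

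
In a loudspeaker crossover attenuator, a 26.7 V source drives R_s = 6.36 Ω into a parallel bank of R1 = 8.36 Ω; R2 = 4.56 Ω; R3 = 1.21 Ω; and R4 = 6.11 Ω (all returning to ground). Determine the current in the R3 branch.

Combine the parallel branches: R_p = (1/8.36 + 1/4.56 + 1/1.21 + 1/6.11)⁻¹ = 0.7524 Ω.
V_A = 26.7 × 0.7524/7.112 = 2.825 V.
I(R3) = V_A / R3 = 2.825/1.21 = 2.334 A.

I ≈ 2.33 A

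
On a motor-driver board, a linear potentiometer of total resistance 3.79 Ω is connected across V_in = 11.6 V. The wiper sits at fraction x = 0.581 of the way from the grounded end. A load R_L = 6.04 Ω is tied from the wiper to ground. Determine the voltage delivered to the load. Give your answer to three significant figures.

Split the track: R_lower = x·R_p = 2.202 Ω, R_upper = (1−x)·R_p = 1.588 Ω.
Lower segment in parallel with the load: 2.202 ‖ 6.04 = 1.614 Ω.
Then V_out = V_in · 1.614/(1.588 + 1.614) = 5.847 V.
(Unloaded: V_out = x·V_in = 6.74 V.)

V_out ≈ 5.85 V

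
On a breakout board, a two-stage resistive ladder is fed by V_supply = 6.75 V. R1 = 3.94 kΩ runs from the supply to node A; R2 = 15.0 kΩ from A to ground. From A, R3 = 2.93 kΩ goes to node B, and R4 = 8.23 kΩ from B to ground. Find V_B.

V_B ≈ 3.08 V

The second stage (R3 + R4 = 11.16 kΩ) loads node A in parallel with R2.
R2 ‖ (R3+R4) = 6.399 kΩ.
So V_A = 6.75 × 0.6189 = 4.178 V.
Stage 2 is unloaded, so V_B = V_A · R4/(R3+R4) = 4.178 × 8.23/11.16 = 3.081 V.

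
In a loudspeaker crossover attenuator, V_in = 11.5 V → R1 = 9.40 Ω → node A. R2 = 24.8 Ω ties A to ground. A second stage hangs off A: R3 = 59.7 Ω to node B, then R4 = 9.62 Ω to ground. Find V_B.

V_B ≈ 1.05 V

The second stage (R3 + R4 = 69.32 Ω) loads node A in parallel with R2.
R2 ‖ (R3+R4) = 18.27 Ω.
V_A = 11.5 × 18.27/(9.40 + 18.27) = 7.593 V.
Then the unloaded second divider: V_B = V_A × R4/(R3+R4) = 7.593 × 0.1388 = 1.054 V.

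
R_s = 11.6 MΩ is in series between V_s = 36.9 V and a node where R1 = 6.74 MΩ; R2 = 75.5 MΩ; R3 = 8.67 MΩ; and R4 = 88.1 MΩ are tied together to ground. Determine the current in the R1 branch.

Equivalent of the parallel group: R_p = 3.469 MΩ.
V_A = 36.9 × 3.469/15.07 = 8.494 V.
I(R1) = V_A / R1 = 8.494/6.74 = 1.260 µA.

I ≈ 1.26 µA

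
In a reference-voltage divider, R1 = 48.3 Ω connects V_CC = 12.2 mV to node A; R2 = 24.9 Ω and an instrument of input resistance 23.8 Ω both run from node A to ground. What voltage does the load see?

The load sits in parallel with R2, giving an effective lower resistance R2' = R2·R_L/(R2+R_L) = 12.17 Ω.
Now apply the divider: V_out = 12.2 × 0.2012 = 2.455 mV.

V_out ≈ 2.46 mV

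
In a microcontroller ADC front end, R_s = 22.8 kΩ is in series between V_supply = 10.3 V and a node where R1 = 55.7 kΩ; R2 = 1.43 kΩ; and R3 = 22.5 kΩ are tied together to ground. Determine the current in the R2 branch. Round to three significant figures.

I ≈ 0.392 mA

Combine the parallel branches: R_p = (1/55.7 + 1/1.43 + 1/22.5)⁻¹ = 1.313 kΩ.
V_A = 10.3 × 1.313/24.11 = 0.5608 V.
I(R2) = V_A / R2 = 0.5608/1.43 = 0.3922 mA.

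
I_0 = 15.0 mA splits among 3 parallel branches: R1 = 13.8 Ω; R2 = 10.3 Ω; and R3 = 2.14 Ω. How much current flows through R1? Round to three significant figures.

ΣG = 1/13.8 + 1/10.3 + 1/2.14 = 0.6368.
R1 takes the fraction G_k/ΣG = 0.07246/0.6368 = 0.1138, so I = 15.0 × 0.1138 = 1.707 mA.

I ≈ 1.71 mA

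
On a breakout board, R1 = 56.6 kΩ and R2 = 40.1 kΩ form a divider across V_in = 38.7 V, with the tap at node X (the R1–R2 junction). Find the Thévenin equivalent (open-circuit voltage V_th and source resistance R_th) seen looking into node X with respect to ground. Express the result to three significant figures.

With X open, the divider is unloaded: V_th = 38.7 × 40.1/96.70 = 16.05 V.
With V_in suppressed (replaced by a short), R_th = R1 ‖ R2 = (56.60 × 40.1)/(56.60 + 40.1) = 23.47 kΩ.

V_th ≈ 16.0 V, R_th ≈ 23.5 kΩ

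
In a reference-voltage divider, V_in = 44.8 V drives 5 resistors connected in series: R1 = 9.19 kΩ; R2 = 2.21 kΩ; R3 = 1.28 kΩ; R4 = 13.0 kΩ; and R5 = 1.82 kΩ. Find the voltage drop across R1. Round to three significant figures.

V ≈ 15.0 V

ΣR = 9.19 + 2.21 + 1.28 + 13.0 + 1.82 = 27.50 kΩ.
Voltage divider: V = V_in · (9.190 / 27.50) = 44.8 × 0.3342 = 14.97 V.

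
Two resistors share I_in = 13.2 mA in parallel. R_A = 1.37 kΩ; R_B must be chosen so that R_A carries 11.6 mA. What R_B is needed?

The fraction through R_A equals R_B/(R_A+R_B).
11.6/13.2 = R_B/(R_A + R_B) → R_B = R_A · (0.8788)/(1 − 0.8788) = 1.37 × 7.250 = 9.933 kΩ.

R_B ≈ 9.93 kΩ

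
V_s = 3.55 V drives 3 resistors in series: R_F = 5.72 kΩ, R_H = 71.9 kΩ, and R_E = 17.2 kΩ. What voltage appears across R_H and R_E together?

V ≈ 3.34 V

Total series resistance ΣR = 5.72 + 71.9 + 17.2 = 94.82 kΩ.
R_{R_H..R_E} = 71.9 + 17.2 = 89.10 kΩ.
Voltage divider: V = V_s · (89.10 / 94.82) = 3.55 × 0.9397 = 3.336 V.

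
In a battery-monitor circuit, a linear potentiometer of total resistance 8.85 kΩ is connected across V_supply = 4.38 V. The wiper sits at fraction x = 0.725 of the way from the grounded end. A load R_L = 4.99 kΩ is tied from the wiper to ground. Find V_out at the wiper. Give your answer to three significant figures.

V_out ≈ 2.35 V

Split the track: R_lower = x·R_p = 6.416 kΩ, R_upper = (1−x)·R_p = 2.434 kΩ.
R_L loads the lower segment: effective lower R = 2.807 kΩ.
Loaded-divider output: V_out = 4.38 × 0.5356 = 2.346 V.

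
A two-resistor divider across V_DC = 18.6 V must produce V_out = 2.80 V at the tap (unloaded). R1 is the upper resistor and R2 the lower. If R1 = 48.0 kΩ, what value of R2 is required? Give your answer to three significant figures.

Required fraction k = V_out/V_DC = 0.1505.
R2 = R1 · 0.1505/(1 − 0.1505) = 8.506 kΩ.

R2 ≈ 8.51 kΩ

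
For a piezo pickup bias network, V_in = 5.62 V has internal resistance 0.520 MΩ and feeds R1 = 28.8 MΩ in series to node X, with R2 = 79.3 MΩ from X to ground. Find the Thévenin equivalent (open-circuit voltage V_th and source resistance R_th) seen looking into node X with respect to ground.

V_th ≈ 4.10 V, R_th ≈ 21.4 MΩ

R1' = 0.520 + 28.8 = 29.32 MΩ (source resistance + R1).
With X open, the divider is unloaded: V_th = 5.62 × 79.3/108.6 = 4.103 V.
With V_in suppressed (replaced by a short), R_th = R1' ‖ R2 = (29.32 × 79.3)/(29.32 + 79.3) = 21.41 MΩ.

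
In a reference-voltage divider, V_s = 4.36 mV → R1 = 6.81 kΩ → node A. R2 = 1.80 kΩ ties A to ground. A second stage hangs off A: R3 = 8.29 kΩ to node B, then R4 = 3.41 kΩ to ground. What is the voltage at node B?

The second stage (R3 + R4 = 11.70 kΩ) loads node A in parallel with R2.
R2 ‖ (R3+R4) = 1.560 kΩ.
First divider: V_A = V_s · 1.560/(6.81 + 1.560) = 0.8126 mV.
V_B = V_A × 0.2915 = 0.2368 mV.

V_B ≈ 0.237 mV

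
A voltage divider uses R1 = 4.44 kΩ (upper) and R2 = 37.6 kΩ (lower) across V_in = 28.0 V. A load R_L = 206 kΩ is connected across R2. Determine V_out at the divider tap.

First combine the lower leg with the load: R2 ‖ R_L = 31.80 kΩ.
Then V_out = V_in · R2'/(R1 + R2') = 28.0 × 31.80/36.24 = 24.57 V.
(Unloaded it would be 25.0 V; the load pulls it down.)

V_out ≈ 24.6 V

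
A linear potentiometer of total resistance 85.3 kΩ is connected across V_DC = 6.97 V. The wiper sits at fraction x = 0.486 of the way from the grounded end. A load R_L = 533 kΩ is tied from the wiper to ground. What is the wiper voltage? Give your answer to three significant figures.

The pot divides into 43.84 kΩ above the wiper and 41.46 kΩ below.
Lower segment in parallel with the load: 41.46 ‖ 533 = 38.46 kΩ.
Loaded-divider output: V_out = 6.97 × 0.4673 = 3.257 V.

V_out ≈ 3.26 V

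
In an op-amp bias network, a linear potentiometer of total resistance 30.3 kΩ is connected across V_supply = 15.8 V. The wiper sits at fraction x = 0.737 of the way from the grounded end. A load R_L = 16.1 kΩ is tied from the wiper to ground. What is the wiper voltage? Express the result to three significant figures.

Lower segment x·R_p = 22.33 kΩ; upper segment (1−x)·R_p = 7.969 kΩ.
R_L loads the lower segment: effective lower R = 9.355 kΩ.
Then V_out = V_supply · 9.355/(7.969 + 9.355) = 8.532 V.

V_out ≈ 8.53 V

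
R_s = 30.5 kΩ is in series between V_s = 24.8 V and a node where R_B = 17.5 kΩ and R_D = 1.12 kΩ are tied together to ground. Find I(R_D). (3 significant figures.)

I ≈ 0.739 mA

Parallel bank: R_p = 1/(1/17.5 + 1/1.12) = 1.053 kΩ.
Node voltage V_A = V_s · R_p/(R_s + R_p) = 24.8 × 0.03336 = 0.8274 V.
Branch current I = V_A/R_D = 0.8274/1.12 = 0.7387 mA.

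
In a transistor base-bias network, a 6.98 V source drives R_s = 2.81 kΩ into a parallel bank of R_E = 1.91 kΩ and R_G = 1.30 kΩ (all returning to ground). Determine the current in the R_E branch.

I ≈ 0.789 mA

Combine the parallel branches: R_p = (1/1.91 + 1/1.30)⁻¹ = 0.7735 kΩ.
Node voltage V_A = V_supply · R_p/(R_s + R_p) = 6.98 × 0.2159 = 1.507 V.
I(R_E) = V_A / R_E = 1.507/1.91 = 0.7888 mA.
(Check via current divider: I_total = 1.948 mA; share G_k/ΣG = 0.4050 → same result.)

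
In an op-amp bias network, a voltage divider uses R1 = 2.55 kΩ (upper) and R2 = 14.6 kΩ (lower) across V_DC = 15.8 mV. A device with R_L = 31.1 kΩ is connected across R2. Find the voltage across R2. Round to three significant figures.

V_out ≈ 12.6 mV

R2 ‖ R_L = (14.6 × 31.1)/(14.6 + 31.1) = 9.936 kΩ.
Then V_out = V_DC · R2'/(R1 + R2') = 15.8 × 9.936/12.49 = 12.57 mV.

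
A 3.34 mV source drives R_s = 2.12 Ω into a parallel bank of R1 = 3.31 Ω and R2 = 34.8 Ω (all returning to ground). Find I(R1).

Equivalent of the parallel group: R_p = 3.023 Ω.
Node voltage V_A = V_supply · R_p/(R_s + R_p) = 3.34 × 0.5878 = 1.963 mV.
I(R1) = V_A / R1 = 1.963/3.31 = 0.5931 mA.

I ≈ 0.593 mA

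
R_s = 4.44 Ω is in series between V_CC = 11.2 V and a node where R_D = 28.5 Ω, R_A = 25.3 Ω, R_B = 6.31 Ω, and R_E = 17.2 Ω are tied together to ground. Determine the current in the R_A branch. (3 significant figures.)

I ≈ 0.193 A

Equivalent of the parallel group: R_p = 3.434 Ω.
V_A by voltage divider: V_A = 11.2 × 3.434/(4.44 + 3.434) = 4.884 V.
I(R_A) = V_A / R_A = 4.884/25.3 = 0.1931 A.
(Check via current divider: I_total = 1.422 A; share G_k/ΣG = 0.1357 → same result.)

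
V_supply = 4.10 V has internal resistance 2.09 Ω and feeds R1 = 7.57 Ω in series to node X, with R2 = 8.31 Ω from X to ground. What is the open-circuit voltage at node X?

R1' = 2.09 + 7.57 = 9.660 Ω (source resistance + R1).
With X open, the divider is unloaded: V_th = 4.10 × 8.31/17.97 = 1.896 V.

V_th ≈ 1.90 V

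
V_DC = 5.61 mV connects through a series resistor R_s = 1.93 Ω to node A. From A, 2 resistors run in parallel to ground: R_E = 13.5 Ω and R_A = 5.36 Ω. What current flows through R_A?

Combine the parallel branches: R_p = (1/13.5 + 1/5.36)⁻¹ = 3.837 Ω.
V_A by voltage divider: V_A = 5.61 × 3.837/(1.93 + 3.837) = 3.732 mV.
I(R_A) = V_A / R_A = 3.732/5.36 = 0.6964 mA.
(Equivalently: I_total = 0.9728 mA, then current-divider fraction G_k/ΣG = 0.7158.)

I ≈ 0.696 mA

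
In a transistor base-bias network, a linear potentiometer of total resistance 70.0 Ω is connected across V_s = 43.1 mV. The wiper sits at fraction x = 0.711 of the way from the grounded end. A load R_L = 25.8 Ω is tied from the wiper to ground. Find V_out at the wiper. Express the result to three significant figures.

V_out ≈ 19.7 mV

Lower segment x·R_p = 49.77 Ω; upper segment (1−x)·R_p = 20.23 Ω.
R_L loads the lower segment: effective lower R = 16.99 Ω.
V_out = 43.1 × 16.99/(20.23 + 16.99) = 19.68 mV.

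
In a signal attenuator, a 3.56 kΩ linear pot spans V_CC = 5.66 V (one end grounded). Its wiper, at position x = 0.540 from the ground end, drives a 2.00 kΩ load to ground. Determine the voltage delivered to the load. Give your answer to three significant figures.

V_out ≈ 2.12 V

Lower segment x·R_p = 1.922 kΩ; upper segment (1−x)·R_p = 1.638 kΩ.
(x·R_p) ‖ R_L = 0.9802 kΩ.
V_out = 5.66 × 0.9802/(1.638 + 0.9802) = 2.119 V.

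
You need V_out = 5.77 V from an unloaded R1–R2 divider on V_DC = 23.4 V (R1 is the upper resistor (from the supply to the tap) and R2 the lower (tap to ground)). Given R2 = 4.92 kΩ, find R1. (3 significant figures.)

V_out/V_DC = R2/(R1+R2) = 0.2466.
R1 = R2·(1/k − 1) = 4.92 × 3.055 = 15.03 kΩ.

R1 ≈ 15.0 kΩ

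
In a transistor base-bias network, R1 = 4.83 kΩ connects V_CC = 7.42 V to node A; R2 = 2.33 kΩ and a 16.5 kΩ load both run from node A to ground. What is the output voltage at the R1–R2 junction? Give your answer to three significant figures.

V_out ≈ 2.20 V

The load sits in parallel with R2, giving an effective lower resistance R2' = R2·R_L/(R2+R_L) = 2.042 kΩ.
Now apply the divider: V_out = 7.42 × 0.2971 = 2.205 V.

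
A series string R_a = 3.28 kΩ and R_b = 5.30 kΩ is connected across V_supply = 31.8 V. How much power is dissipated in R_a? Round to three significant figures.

Series current I = V_supply/ΣR = 31.8/8.580 = 3.706 mA.
P(R_a) = I²·R_a = (3.706)² × 3.28 = 45.06 mW.

P ≈ 45.1 mW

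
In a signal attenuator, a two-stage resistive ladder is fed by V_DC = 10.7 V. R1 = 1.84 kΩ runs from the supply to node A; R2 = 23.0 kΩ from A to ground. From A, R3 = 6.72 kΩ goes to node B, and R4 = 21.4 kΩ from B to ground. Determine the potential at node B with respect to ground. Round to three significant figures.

The second stage (R3 + R4 = 28.12 kΩ) loads node A in parallel with R2.
R2 ‖ (R3+R4) = 12.65 kΩ.
First divider: V_A = V_DC · 12.65/(1.84 + 12.65) = 9.341 V.
Stage 2 is unloaded, so V_B = V_A · R4/(R3+R4) = 9.341 × 21.4/28.12 = 7.109 V.

V_B ≈ 7.11 V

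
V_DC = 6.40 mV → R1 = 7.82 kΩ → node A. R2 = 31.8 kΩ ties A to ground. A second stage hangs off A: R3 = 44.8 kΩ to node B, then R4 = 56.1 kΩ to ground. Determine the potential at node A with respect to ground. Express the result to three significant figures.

V_A ≈ 4.84 mV

The second stage (R3 + R4 = 100.9 kΩ) loads node A in parallel with R2.
Effective lower resistance at A: R2 ‖ 100.9 = 24.18 kΩ.
V_A = 6.40 × 24.18/(7.82 + 24.18) = 4.836 mV.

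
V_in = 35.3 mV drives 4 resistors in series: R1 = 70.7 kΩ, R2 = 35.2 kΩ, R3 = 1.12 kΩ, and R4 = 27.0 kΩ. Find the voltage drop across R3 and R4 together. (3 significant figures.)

V ≈ 7.41 mV

ΣR = 70.7 + 35.2 + 1.12 + 27.0 = 134.0 kΩ.
R_{R3..R4} = 1.12 + 27.0 = 28.12 kΩ.
By the voltage-divider rule, V = 35.3 × 28.12/134.0 = 7.407 mV.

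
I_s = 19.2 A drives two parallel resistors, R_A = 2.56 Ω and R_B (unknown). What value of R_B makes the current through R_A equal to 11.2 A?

R_B ≈ 3.58 Ω

In a two-way split, I_A/I_s = R_B/(R_A + R_B).
With f = 0.5833, R_B = R_A · f/(1−f) = 2.56 × 1.400 = 3.584 Ω.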